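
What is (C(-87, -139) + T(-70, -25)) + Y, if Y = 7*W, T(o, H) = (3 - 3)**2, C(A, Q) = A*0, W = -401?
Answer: -2807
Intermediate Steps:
C(A, Q) = 0
T(o, H) = 0 (T(o, H) = 0**2 = 0)
Y = -2807 (Y = 7*(-401) = -2807)
(C(-87, -139) + T(-70, -25)) + Y = (0 + 0) - 2807 = 0 - 2807 = -2807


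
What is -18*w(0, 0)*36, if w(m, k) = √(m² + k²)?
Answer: 0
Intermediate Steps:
w(m, k) = √(k² + m²)
-18*w(0, 0)*36 = -18*√(0² + 0²)*36 = -18*√(0 + 0)*36 = -18*√0*36 = -18*0*36 = 0*36 = 0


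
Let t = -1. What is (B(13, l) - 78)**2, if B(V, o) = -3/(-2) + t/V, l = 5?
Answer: 3964081/676 ≈ 5864.0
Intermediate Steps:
B(V, o) = 3/2 - 1/V (B(V, o) = -3/(-2) - 1/V = -3*(-1/2) - 1/V = 3/2 - 1/V)
(B(13, l) - 78)**2 = ((3/2 - 1/13) - 78)**2 = (37/26 - 78)**2 = (-1991/26)**2 = 3964081/676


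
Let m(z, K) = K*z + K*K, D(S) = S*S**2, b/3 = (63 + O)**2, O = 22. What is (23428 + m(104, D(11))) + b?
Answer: 1955088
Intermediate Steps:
b = 21675 (b = 3*(63 + 22)**2 = 3*85**2 = 3*7225 = 21675)
D(S) = S**3
m(z, K) = K**2 + K*z (m(z, K) = K*z + K**2 = K**2 + K*z)
(23428 + m(104, D(11))) + b = (23428 + 11**3*(11**3 + 104)) + 21675 = (23428 + 1331*(1331 + 104)) + 21675 = (23428 + 1331*1435) + 21675 = (23428 + 1909985) + 21675 = 1933413 + 21675 = 1955088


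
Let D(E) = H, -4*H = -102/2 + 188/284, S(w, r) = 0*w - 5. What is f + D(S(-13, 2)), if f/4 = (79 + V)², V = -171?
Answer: 4809339/142 ≈ 33869.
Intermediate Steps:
S(w, r) = -5 (S(w, r) = 0 - 5 = -5)
f = 33856 (f = 4*(79 - 171)² = 4*(-92)² = 4*8464 = 33856)
H = 1787/142 (H = -(-102/2 + 188/284)/4 = -(-102*½ + 188*(1/284))/4 = -(-51 + 47/71)/4 = -¼*(-3574/71) = 1787/142 ≈ 12.585)
D(E) = 1787/142
f + D(S(-13, 2)) = 33856 + 1787/142 = 4809339/142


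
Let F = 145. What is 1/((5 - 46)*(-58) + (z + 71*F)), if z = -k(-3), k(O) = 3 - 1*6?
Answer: 1/12676 ≈ 7.8889e-5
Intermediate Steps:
k(O) = -3 (k(O) = 3 - 6 = -3)
z = 3 (z = -1*(-3) = 3)
1/((5 - 46)*(-58) + (z + 71*F)) = 1/((5 - 46)*(-58) + (3 + 71*145)) = 1/(-41*(-58) + (3 + 10295)) = 1/(2378 + 10298) = 1/12676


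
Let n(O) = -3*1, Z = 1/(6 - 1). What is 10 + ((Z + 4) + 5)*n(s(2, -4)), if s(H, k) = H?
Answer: -88/5 ≈ -17.600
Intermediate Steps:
Z = 1/5 ≈ 0.20000
n(O) = -3
10 + ((Z + 4) + 5)*n(s(2, -4)) = 10 + ((1/5 + 4) + 5)*(-3) = 10 + (21/5 + 5)*(-3) = 10 + (46/5)*(-3) = 10 - 138/5 = -88/5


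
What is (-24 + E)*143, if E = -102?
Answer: -18018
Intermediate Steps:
(-24 + E)*143 = (-24 - 102)*143 = -126*143 = -18018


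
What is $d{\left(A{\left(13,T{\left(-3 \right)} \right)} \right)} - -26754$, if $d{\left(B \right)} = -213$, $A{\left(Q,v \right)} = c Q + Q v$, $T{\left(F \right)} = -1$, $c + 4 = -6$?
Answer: $26541$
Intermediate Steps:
$c = -10$ ($c = -4 - 6 = -10$)
$A{\left(Q,v \right)} = - 10 Q + Q v$
$d{\left(A{\left(13,T{\left(-3 \right)} \right)} \right)} - -26754 = -213 - -26754 = -213 + 26754 = 26541$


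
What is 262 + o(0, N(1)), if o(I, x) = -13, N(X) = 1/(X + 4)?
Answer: 249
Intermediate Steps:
N(X) = 1/(4 + X)
262 + o(0, N(1)) = 262 - 13 = 249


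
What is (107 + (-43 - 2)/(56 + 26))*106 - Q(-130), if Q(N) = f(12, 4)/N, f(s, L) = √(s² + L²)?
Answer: 462637/41 + 2*√10/65 ≈ 11284.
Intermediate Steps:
f(s, L) = √(L² + s²)
Q(N) = 4*√10/N (Q(N) = √(4² + 12²)/N = √(16 + 144)/N = √160/N = (4*√10)/N = 4*√10/N)
(107 + (-43 - 2)/(56 + 26))*106 - Q(-130) = (107 + (-43 - 2)/(56 + 26))*106 - 4*√10/(-130) = (107 - 45/82)*106 - 4*√10*(-1)/130 = (107 - 45*1/82)*106 - (-2)*√10/65 = (107 - 45/82)*106 + 2*√10/65 = (8729/82)*106 + 2*√10/65 = 462637/41 + 2*√10/65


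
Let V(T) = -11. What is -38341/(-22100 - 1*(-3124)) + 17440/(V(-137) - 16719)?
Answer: 31050349/31746848 ≈ 0.97806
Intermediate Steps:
-38341/(-22100 - 1*(-3124)) + 17440/(V(-137) - 16719) = -38341/(-22100 - 1*(-3124)) + 17440/(-11 - 16719) = -38341/(-22100 + 3124) + 17440/(-16730) = -38341/(-18976) + 17440*(-1/16730) = -38341*(-1/18976) - 1744/1673 = 38341/18976 - 1744/1673 = 31050349/31746848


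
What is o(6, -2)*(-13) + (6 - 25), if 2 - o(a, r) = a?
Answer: 33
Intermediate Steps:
o(a, r) = 2 - a
o(6, -2)*(-13) + (6 - 25) = (2 - 1*6)*(-13) + (6 - 25) = (2 - 6)*(-13) - 19 = -4*(-13) - 19 = 52 - 19 = 33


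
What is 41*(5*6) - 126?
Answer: 1104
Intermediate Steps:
41*(5*6) - 126 = 41*30 - 126 = 1230 - 126 = 1104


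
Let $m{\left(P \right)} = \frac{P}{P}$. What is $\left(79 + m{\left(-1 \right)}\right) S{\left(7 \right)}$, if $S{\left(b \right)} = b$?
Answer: $560$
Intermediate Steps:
$m{\left(P \right)} = 1$
$\left(79 + m{\left(-1 \right)}\right) S{\left(7 \right)} = \left(79 + 1\right) 7 = 80 \cdot 7 = 560$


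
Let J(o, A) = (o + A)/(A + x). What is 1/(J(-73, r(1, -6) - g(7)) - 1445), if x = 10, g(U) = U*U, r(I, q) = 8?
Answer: -31/44681 ≈ -0.00069381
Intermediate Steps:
g(U) = U²
J(o, A) = (A + o)/(10 + A) (J(o, A) = (o + A)/(A + 10) = (A + o)/(10 + A))
1/(J(-73, r(1, -6) - g(7)) - 1445) = 1/(((8 - 1*7²) - 73)/(10 + (8 - 1*7²)) - 1445) = 1/(((8 - 1*49) - 73)/(10 + (8 - 1*49)) - 1445) = 1/(((8 - 49) - 73)/(10 + (8 - 49)) - 1445) = 1/((-41 - 73)/(10 - 41) - 1445) = 1/(-114/(-31) - 1445) = 1/(-1/31*(-114) - 1445) = 1/(114/31 - 1445) = 1/(-44681/31) = -31/44681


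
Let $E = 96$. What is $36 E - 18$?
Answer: $3438$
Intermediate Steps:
$36 E - 18 = 36 \cdot 96 - 18 = 3456 - 18 = 3438$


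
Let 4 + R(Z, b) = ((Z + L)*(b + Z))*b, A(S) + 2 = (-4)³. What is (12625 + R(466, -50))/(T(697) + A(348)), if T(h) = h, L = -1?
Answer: -9659379/631 ≈ -15308.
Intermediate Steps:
A(S) = -66 (A(S) = -2 + (-4)³ = -2 - 64 = -66)
R(Z, b) = -4 + b*(-1 + Z)*(Z + b) (R(Z, b) = -4 + ((Z - 1)*(b + Z))*b = -4 + ((-1 + Z)*(Z + b))*b = -4 + b*(-1 + Z)*(Z + b))
(12625 + R(466, -50))/(T(697) + A(348)) = (12625 + (-4 - 1*(-50)² + 466*(-50)² - 50*466² - 1*466*(-50)))/(697 - 66) = (12625 + (-4 - 1*2500 + 466*2500 - 50*217156 + 23300))/631 = (12625 + (-4 - 2500 + 1165000 - 10857800 + 23300))*(1/631) = (12625 - 9672004)*(1/631) = -9659379*1/631 = -9659379/631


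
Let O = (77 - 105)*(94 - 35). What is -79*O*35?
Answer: 4567780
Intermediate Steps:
O = -1652 (O = -28*59 = -1652)
-79*O*35 = -79*(-1652)*35 = 130508*35 = 4567780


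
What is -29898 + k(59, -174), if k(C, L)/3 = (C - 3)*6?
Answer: -28890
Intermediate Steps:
k(C, L) = -54 + 18*C (k(C, L) = 3*((C - 3)*6) = 3*((-3 + C)*6) = 3*(-18 + 6*C) = -54 + 18*C)
-29898 + k(59, -174) = -29898 + (-54 + 18*59) = -29898 + (-54 + 1062) = -29898 + 1008 = -28890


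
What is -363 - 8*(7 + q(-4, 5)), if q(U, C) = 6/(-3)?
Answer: -403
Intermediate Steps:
q(U, C) = -2 (q(U, C) = 6*(-⅓) = -2)
-363 - 8*(7 + q(-4, 5)) = -363 - 8*(7 - 2) = -363 - 8*5 = -363 - 1*40 = -363 - 40 = -403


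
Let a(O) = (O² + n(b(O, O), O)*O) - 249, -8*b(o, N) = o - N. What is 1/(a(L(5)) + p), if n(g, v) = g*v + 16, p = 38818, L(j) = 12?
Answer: 1/38905 ≈ 2.5704e-5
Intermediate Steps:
b(o, N) = -o/8 + N/8 (b(o, N) = -(o - N)/8 = -o/8 + N/8)
n(g, v) = 16 + g*v
a(O) = -249 + O² + 16*O (a(O) = (O² + (16 + (-O/8 + O/8)*O)*O) - 249 = (O² + (16 + 0*O)*O) - 249 = (O² + (16 + 0)*O) - 249 = (O² + 16*O) - 249 = -249 + O² + 16*O)
1/(a(L(5)) + p) = 1/((-249 + 12² + 16*12) + 38818) = 1/((-249 + 144 + 192) + 38818) = 1/(87 + 38818) = 1/38905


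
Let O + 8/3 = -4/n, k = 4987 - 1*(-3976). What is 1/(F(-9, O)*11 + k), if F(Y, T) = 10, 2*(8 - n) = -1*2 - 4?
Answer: 1/9073 ≈ 0.00011022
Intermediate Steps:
n = 11 (n = 8 - (-1*2 - 4)/2 = 8 - (-2 - 4)/2 = 8 - 1/2*(-6) = 8 + 3 = 11)
k = 8963 (k = 4987 + 3976 = 8963)
O = -100/33 (O = -8/3 - 4/11 = -100/33 ≈ -3.0303)
1/(F(-9, O)*11 + k) = 1/(10*11 + 8963) = 1/(110 + 8963) = 1/9073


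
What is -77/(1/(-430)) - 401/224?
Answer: 7416239/224 ≈ 33108.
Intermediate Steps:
-77/(1/(-430)) - 401/224 = -77/(-1/430) - 401*1/224 = -77*(-430) - 401/224 = 33110 - 401/224 = 7416239/224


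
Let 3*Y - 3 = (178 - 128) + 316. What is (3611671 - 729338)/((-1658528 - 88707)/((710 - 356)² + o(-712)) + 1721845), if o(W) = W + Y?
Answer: 359504748091/214758814080 ≈ 1.6740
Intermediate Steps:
Y = 123 (Y = 1 + ((178 - 128) + 316)/3 = 1 + (50 + 316)/3 = 1 + (⅓)*366 = 1 + 122 = 123)
o(W) = 123 + W (o(W) = W + 123 = 123 + W)
(3611671 - 729338)/((-1658528 - 88707)/((710 - 356)² + o(-712)) + 1721845) = (3611671 - 729338)/((-1658528 - 88707)/((710 - 356)² + (123 - 712)) + 1721845) = 2882333/(-1747235/(354² - 589) + 1721845) = 2882333/(-1747235/(125316 - 589) + 1721845) = 2882333/(-1747235/124727 + 1721845) = 2882333/(214758814080/124727) = 2882333*(124727/214758814080) = 359504748091/214758814080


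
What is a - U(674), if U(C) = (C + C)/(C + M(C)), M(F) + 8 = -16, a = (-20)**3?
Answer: -2600674/325 ≈ -8002.1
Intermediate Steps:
a = -8000
M(F) = -24 (M(F) = -8 - 16 = -24)
U(C) = 2*C/(-24 + C) (U(C) = (C + C)/(C - 24) = (2*C)/(-24 + C) = 2*C/(-24 + C))
a - U(674) = -8000 - 2*674/(-24 + 674) = -8000 - 2*674/650 = -8000 - 1*674/325 = -8000 - 674/325 = -2600674/325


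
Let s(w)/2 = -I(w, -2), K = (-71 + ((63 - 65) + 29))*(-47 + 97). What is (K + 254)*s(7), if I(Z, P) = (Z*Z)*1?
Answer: 190708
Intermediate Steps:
I(Z, P) = Z² (I(Z, P) = Z²*1 = Z²)
K = -2200 (K = (-71 + (-2 + 29))*50 = (-71 + 27)*50 = -44*50 = -2200)
s(w) = -2*w² (s(w) = 2*(-w²) = -2*w²)
(K + 254)*s(7) = (-2200 + 254)*(-2*7²) = -(-3892)*49 = -1946*(-98) = 190708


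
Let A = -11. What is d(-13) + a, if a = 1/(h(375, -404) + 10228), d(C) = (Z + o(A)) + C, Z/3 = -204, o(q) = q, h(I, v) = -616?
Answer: -6113231/9612 ≈ -636.00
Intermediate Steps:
Z = -612 (Z = 3*(-204) = -612)
d(C) = -623 + C (d(C) = (-612 - 11) + C = -623 + C)
a = 1/9612 (a = 1/(-616 + 10228) = 1/9612 ≈ 0.00010404)
d(-13) + a = (-623 - 13) + 1/9612 = -636 + 1/9612 = -6113231/9612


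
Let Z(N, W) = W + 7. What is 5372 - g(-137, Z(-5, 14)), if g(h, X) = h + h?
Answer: 5646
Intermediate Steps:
Z(N, W) = 7 + W
g(h, X) = 2*h
5372 - g(-137, Z(-5, 14)) = 5372 - 2*(-137) = 5372 - 1*(-274) = 5372 + 274 = 5646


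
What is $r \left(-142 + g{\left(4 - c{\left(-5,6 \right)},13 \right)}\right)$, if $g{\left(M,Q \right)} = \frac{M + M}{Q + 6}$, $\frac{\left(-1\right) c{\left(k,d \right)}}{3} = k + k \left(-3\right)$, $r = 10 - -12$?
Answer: $- \frac{57860}{19} \approx -3045.3$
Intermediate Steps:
$r = 22$ ($r = 10 + 12 = 22$)
$c{\left(k,d \right)} = 6 k$ ($c{\left(k,d \right)} = - 3 \left(k + k \left(-3\right)\right) = - 3 \left(k - 3 k\right) = - 3 \left(- 2 k\right) = 6 k$)
$g{\left(M,Q \right)} = \frac{2 M}{6 + Q}$
$r \left(-142 + g{\left(4 - c{\left(-5,6 \right)},13 \right)}\right) = 22 \left(-142 + \frac{2 \left(4 - 6 \left(-5\right)\right)}{6 + 13}\right) = 22 \left(-142 + \frac{2 \left(4 - -30\right)}{19}\right) = 22 \left(-142 + 2 \left(4 + 30\right) \frac{1}{19}\right) = 22 \left(-142 + 2 \cdot 34 \cdot \frac{1}{19}\right) = 22 \left(-142 + \frac{68}{19}\right) = 22 \left(- \frac{2630}{19}\right) = - \frac{57860}{19}$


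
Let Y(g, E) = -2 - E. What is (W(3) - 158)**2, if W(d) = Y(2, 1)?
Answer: 25921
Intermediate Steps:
W(d) = -3 (W(d) = -2 - 1*1 = -2 - 1 = -3)
(W(3) - 158)**2 = (-3 - 158)**2 = (-161)**2 = 25921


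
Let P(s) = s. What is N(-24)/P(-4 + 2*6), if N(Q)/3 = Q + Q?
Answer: -18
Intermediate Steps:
N(Q) = 6*Q (N(Q) = 3*(Q + Q) = 3*(2*Q) = 6*Q)
N(-24)/P(-4 + 2*6) = (6*(-24))/(-4 + 2*6) = -144/(-4 + 12) = -144/8 = -144*1/8 = -18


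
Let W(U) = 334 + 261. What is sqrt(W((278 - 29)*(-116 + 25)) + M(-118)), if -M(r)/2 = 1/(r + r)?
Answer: sqrt(8284898)/118 ≈ 24.393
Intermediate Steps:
M(r) = -1/r (M(r) = -2/(r + r) = -2*1/(2*r) = -1/r)
W(U) = 595
sqrt(W((278 - 29)*(-116 + 25)) + M(-118)) = sqrt(595 - 1/(-118)) = sqrt(595 - 1*(-1/118)) = sqrt(595 + 1/118) = sqrt(70211/118) = sqrt(8284898)/118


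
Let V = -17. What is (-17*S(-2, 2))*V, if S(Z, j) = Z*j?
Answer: -1156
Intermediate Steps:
(-17*S(-2, 2))*V = -(-34)*2*(-17) = -17*(-4)*(-17) = 68*(-17) = -1156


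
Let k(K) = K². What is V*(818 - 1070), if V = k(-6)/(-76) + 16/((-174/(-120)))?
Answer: -1466388/551 ≈ -2661.3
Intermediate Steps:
V = 5819/551 (V = (-6)²/(-76) + 16/((-174/(-120))) = 36*(-1/76) + 16/((-174*(-1/120))) = -9/19 + 16/(29/20) = -9/19 + 16*(20/29) = -9/19 + 320/29 = 5819/551 ≈ 10.561)
V*(818 - 1070) = 5819*(818 - 1070)/551 = (5819/551)*(-252) = -1466388/551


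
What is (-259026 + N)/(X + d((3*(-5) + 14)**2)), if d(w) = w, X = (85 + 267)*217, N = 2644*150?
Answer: 137574/76385 ≈ 1.8011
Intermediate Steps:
N = 396600
X = 76384 (X = 352*217 = 76384)
(-259026 + N)/(X + d((3*(-5) + 14)**2)) = (-259026 + 396600)/(76384 + (3*(-5) + 14)**2) = 137574/(76384 + (-15 + 14)**2) = 137574/(76384 + (-1)**2) = 137574/(76384 + 1) = 137574/76385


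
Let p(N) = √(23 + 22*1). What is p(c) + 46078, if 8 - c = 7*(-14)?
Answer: 46078 + 3*√5 ≈ 46085.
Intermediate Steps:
c = 106 (c = 8 - 7*(-14) = 8 - 1*(-98) = 8 + 98 = 106)
p(N) = 3*√5 (p(N) = √(23 + 22) = √45 = 3*√5)
p(c) + 46078 = 3*√5 + 46078 = 46078 + 3*√5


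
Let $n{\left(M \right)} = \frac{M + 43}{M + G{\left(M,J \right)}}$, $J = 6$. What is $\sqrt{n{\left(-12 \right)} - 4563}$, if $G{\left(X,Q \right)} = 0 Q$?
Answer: $\frac{i \sqrt{164361}}{6} \approx 67.569 i$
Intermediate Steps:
$G{\left(X,Q \right)} = 0$
$n{\left(M \right)} = \frac{43 + M}{M}$ ($n{\left(M \right)} = \frac{M + 43}{M + 0} = \frac{43 + M}{M}$)
$\sqrt{n{\left(-12 \right)} - 4563} = \sqrt{\frac{43 - 12}{-12} - 4563} = \sqrt{\left(- \frac{1}{12}\right) 31 - 4563} = \sqrt{- \frac{31}{12} - 4563} = \sqrt{- \frac{54787}{12}} = \frac{i \sqrt{164361}}{6}$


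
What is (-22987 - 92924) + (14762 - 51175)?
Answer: -152324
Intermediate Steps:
(-22987 - 92924) + (14762 - 51175) = -115911 - 36413 = -152324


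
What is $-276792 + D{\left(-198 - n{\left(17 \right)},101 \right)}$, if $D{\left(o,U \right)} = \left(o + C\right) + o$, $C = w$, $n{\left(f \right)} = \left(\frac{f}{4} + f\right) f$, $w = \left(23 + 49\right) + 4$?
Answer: $- \frac{555669}{2} \approx -2.7783 \cdot 10^{5}$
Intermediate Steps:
$w = 76$ ($w = 72 + 4 = 76$)
$n{\left(f \right)} = \frac{5 f^{2}}{4}$ ($n{\left(f \right)} = \left(f \frac{1}{4} + f\right) f = \left(\frac{f}{4} + f\right) f = \frac{5 f}{4} f = \frac{5 f^{2}}{4}$)
$C = 76$
$D{\left(o,U \right)} = 76 + 2 o$ ($D{\left(o,U \right)} = \left(o + 76\right) + o = \left(76 + o\right) + o = 76 + 2 o$)
$-276792 + D{\left(-198 - n{\left(17 \right)},101 \right)} = -276792 + \left(76 + 2 \left(-198 - \frac{5 \cdot 17^{2}}{4}\right)\right) = -276792 + \left(76 + 2 \left(-198 - \frac{5}{4} \cdot 289\right)\right) = -276792 + \left(76 + 2 \left(-198 - \frac{1445}{4}\right)\right) = -276792 + \left(76 + 2 \left(- \frac{2237}{4}\right)\right) = -276792 + \left(76 - \frac{2237}{2}\right) = -276792 - \frac{2085}{2} = - \frac{555669}{2}$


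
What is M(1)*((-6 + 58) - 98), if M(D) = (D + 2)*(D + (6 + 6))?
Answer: -1794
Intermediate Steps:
M(D) = (2 + D)*(12 + D) (M(D) = (2 + D)*(D + 12) = (2 + D)*(12 + D))
M(1)*((-6 + 58) - 98) = (24 + 1² + 14*1)*((-6 + 58) - 98) = (24 + 1 + 14)*(52 - 98) = 39*(-46) = -1794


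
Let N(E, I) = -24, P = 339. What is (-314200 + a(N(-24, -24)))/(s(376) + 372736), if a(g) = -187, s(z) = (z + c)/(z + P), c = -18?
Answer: -224786705/266506598 ≈ -0.84346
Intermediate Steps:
s(z) = (-18 + z)/(339 + z) (s(z) = (z - 18)/(z + 339) = (-18 + z)/(339 + z))
(-314200 + a(N(-24, -24)))/(s(376) + 372736) = (-314200 - 187)/((-18 + 376)/(339 + 376) + 372736) = -314387/(358/715 + 372736) = -314387/266506598/715 = -314387*715/266506598 = -224786705/266506598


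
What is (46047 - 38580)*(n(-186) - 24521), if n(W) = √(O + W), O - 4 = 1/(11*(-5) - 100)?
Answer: -183098307 + 7467*I*√4372705/155 ≈ -1.831e+8 + 1.0074e+5*I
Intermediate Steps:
O = 619/155 (O = 4 + 1/(11*(-5) - 100) = 4 + 1/(-55 - 100) = 4 + 1/(-155) = 4 - 1/155 = 619/155 ≈ 3.9935)
n(W) = √(619/155 + W)
(46047 - 38580)*(n(-186) - 24521) = (46047 - 38580)*(√(95945 + 24025*(-186))/155 - 24521) = 7467*(√(95945 - 4468650)/155 - 24521) = 7467*(√(-4372705)/155 - 24521) = 7467*((I*√4372705)/155 - 24521) = 7467*(I*√4372705/155 - 24521) = 7467*(-24521 + I*√4372705/155) = -183098307 + 7467*I*√4372705/155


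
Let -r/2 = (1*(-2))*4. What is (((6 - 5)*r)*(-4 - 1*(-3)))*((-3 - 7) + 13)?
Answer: -48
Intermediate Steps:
r = 16 (r = -2*1*(-2)*4 = -(-4)*4 = -2*(-8) = 16)
(((6 - 5)*r)*(-4 - 1*(-3)))*((-3 - 7) + 13) = (((6 - 5)*16)*(-4 - 1*(-3)))*((-3 - 7) + 13) = ((1*16)*(-4 + 3))*(-10 + 13) = (16*(-1))*3 = -16*3 = -48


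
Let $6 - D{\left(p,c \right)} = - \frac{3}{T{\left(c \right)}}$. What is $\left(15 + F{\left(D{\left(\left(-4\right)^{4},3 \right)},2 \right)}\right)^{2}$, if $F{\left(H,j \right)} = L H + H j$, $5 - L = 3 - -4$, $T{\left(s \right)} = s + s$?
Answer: $225$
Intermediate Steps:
$T{\left(s \right)} = 2 s$
$D{\left(p,c \right)} = 6 + \frac{3}{2 c}$ ($D{\left(p,c \right)} = 6 - - \frac{3}{2 c} = 6 + \frac{3}{2 c}$)
$L = -2$ ($L = 5 - \left(3 - -4\right) = 5 - \left(3 + 4\right) = 5 - 7 = -2$)
$F{\left(H,j \right)} = - 2 H + H j$
$\left(15 + F{\left(D{\left(\left(-4\right)^{4},3 \right)},2 \right)}\right)^{2} = \left(15 + \left(6 + \frac{3}{2 \cdot 3}\right) \left(-2 + 2\right)\right)^{2} = \left(15 + \left(6 + \frac{3}{2} \cdot \frac{1}{3}\right) 0\right)^{2} = \left(15 + \left(6 + \frac{1}{2}\right) 0\right)^{2} = \left(15 + \frac{13}{2} \cdot 0\right)^{2} = \left(15 + 0\right)^{2} = 15^{2} = 225$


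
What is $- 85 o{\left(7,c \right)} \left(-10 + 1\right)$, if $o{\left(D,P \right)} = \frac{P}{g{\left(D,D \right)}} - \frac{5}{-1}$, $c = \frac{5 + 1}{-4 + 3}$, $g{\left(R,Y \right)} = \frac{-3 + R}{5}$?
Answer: $- \frac{3825}{2} \approx -1912.5$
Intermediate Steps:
$g{\left(R,Y \right)} = - \frac{3}{5} + \frac{R}{5}$ ($g{\left(R,Y \right)} = \left(-3 + R\right) \frac{1}{5} = - \frac{3}{5} + \frac{R}{5}$)
$c = -6$ ($c = \frac{6}{-1} = 6 \left(-1\right) = -6$)
$o{\left(D,P \right)} = 5 + \frac{P}{- \frac{3}{5} + \frac{D}{5}}$ ($o{\left(D,P \right)} = \frac{P}{- \frac{3}{5} + \frac{D}{5}} - \frac{5}{-1} = \frac{P}{- \frac{3}{5} + \frac{D}{5}} - -5 = \frac{P}{- \frac{3}{5} + \frac{D}{5}} + 5 = 5 + \frac{P}{- \frac{3}{5} + \frac{D}{5}}$)
$- 85 o{\left(7,c \right)} \left(-10 + 1\right) = - 85 \frac{5 \left(-3 + 7 - 6\right)}{-3 + 7} \left(-10 + 1\right) = - 85 \cdot 5 \cdot \frac{1}{4} \left(-2\right) \left(-9\right) = \left(-85\right) \left(- \frac{5}{2}\right) \left(-9\right) = \frac{425}{2} \left(-9\right) = - \frac{3825}{2}$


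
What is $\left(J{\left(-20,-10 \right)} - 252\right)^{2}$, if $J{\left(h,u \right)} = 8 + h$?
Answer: $69696$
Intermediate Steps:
$\left(J{\left(-20,-10 \right)} - 252\right)^{2} = \left(\left(8 - 20\right) - 252\right)^{2} = \left(-12 - 252\right)^{2} = \left(-264\right)^{2} = 69696$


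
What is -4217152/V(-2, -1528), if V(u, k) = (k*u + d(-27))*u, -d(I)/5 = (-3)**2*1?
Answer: 2108576/3011 ≈ 700.29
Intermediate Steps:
d(I) = -45 (d(I) = -5*(-3)**2 = -45)
V(u, k) = u*(-45 + k*u) (V(u, k) = (k*u - 45)*u = (-45 + k*u)*u = u*(-45 + k*u))
-4217152/V(-2, -1528) = -4217152*(-1/(2*(-45 - 1528*(-2)))) = -4217152*(-1/(2*(-45 + 3056))) = -4217152/((-2*3011)) = -4217152/(-6022) = -4217152*(-1/6022) = 2108576/3011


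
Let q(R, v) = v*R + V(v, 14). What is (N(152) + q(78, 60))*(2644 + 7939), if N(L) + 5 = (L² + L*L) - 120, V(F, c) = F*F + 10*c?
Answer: 576805249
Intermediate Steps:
V(F, c) = F² + 10*c
N(L) = -125 + 2*L² (N(L) = -5 + ((L² + L*L) - 120) = -5 + ((L² + L²) - 120) = -5 + (2*L² - 120) = -5 + (-120 + 2*L²) = -125 + 2*L²)
q(R, v) = 140 + v² + R*v (q(R, v) = v*R + (v² + 10*14) = R*v + (v² + 140) = R*v + (140 + v²) = 140 + v² + R*v)
(N(152) + q(78, 60))*(2644 + 7939) = ((-125 + 2*152²) + (140 + 60² + 78*60))*(2644 + 7939) = ((-125 + 2*23104) + (140 + 3600 + 4680))*10583 = ((-125 + 46208) + 8420)*10583 = (46083 + 8420)*10583 = 54503*10583 = 576805249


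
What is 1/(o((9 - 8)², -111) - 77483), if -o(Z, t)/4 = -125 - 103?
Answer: -1/76571 ≈ -1.3060e-5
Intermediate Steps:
o(Z, t) = 912 (o(Z, t) = -4*(-125 - 103) = -4*(-228) = 912)
1/(o((9 - 8)², -111) - 77483) = 1/(912 - 77483) = 1/(-76571) = -1/76571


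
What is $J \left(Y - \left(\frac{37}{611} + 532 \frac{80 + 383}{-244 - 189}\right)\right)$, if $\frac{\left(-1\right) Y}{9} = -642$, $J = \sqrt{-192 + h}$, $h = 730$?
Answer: $\frac{1679128069 \sqrt{538}}{264563} \approx 1.4721 \cdot 10^{5}$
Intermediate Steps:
$J = \sqrt{538}$ ($J = \sqrt{-192 + 730} = \sqrt{538} \approx 23.195$)
$Y = 5778$ ($Y = \left(-9\right) \left(-642\right) = 5778$)
$J \left(Y - \left(\frac{37}{611} + 532 \frac{80 + 383}{-244 - 189}\right)\right) = \sqrt{538} \left(5778 - \left(\frac{37}{611} + 532 \frac{80 + 383}{-244 - 189}\right)\right) = \sqrt{538} \left(5778 - \left(\frac{37}{611} + \frac{532}{\left(-433\right) \frac{1}{463}}\right)\right) = \sqrt{538} \left(5778 - \left(\frac{37}{611} + \frac{532}{- \frac{433}{463}}\right)\right) = \sqrt{538} \left(5778 - - \frac{150483055}{264563}\right) = \sqrt{538} \left(5778 + \left(\frac{246316}{433} - \frac{37}{611}\right)\right) = \sqrt{538} \left(5778 + \frac{150483055}{264563}\right) = \sqrt{538} \cdot \frac{1679128069}{264563} = \frac{1679128069 \sqrt{538}}{264563}$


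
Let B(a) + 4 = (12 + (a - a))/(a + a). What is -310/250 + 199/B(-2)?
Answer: -5192/175 ≈ -29.669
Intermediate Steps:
B(a) = -4 + 6/a (B(a) = -4 + (12 + (a - a))/(a + a) = -4 + (12 + 0)/((2*a)) = -4 + 12*(1/(2*a)) = -4 + 6/a)
-310/250 + 199/B(-2) = -310/250 + 199/(-4 + 6/(-2)) = -310*1/250 + 199/(-4 + 6*(-1/2)) = -31/25 + 199/(-4 - 3) = -31/25 + 199/(-7) = -31/25 + 199*(-1/7) = -31/25 - 199/7 = -5192/175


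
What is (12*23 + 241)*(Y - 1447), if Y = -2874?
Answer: -2233957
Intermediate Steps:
(12*23 + 241)*(Y - 1447) = (12*23 + 241)*(-2874 - 1447) = (276 + 241)*(-4321) = 517*(-4321) = -2233957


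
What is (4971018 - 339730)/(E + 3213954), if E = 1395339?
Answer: 4631288/4609293 ≈ 1.0048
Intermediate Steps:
(4971018 - 339730)/(E + 3213954) = (4971018 - 339730)/(1395339 + 3213954) = 4631288/4609293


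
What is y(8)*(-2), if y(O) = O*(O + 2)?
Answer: -160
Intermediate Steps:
y(O) = O*(2 + O)
y(8)*(-2) = (8*(2 + 8))*(-2) = (8*10)*(-2) = 80*(-2) = -160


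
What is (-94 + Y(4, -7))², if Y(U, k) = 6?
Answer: 7744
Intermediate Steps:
(-94 + Y(4, -7))² = (-94 + 6)² = (-88)² = 7744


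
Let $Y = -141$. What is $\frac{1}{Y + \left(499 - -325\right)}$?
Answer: $\frac{1}{683} \approx 0.0014641$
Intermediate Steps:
$\frac{1}{Y + \left(499 - -325\right)} = \frac{1}{-141 + \left(499 - -325\right)} = \frac{1}{-141 + \left(499 + 325\right)} = \frac{1}{-141 + 824} = \frac{1}{683}$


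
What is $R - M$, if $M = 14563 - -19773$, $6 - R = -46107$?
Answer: $11777$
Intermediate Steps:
$R = 46113$ ($R = 6 - -46107 = 6 + 46107 = 46113$)
$M = 34336$ ($M = 14563 + 19773 = 34336$)
$R - M = 46113 - 34336 = 11777$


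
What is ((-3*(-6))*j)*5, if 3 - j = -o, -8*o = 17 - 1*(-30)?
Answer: -1035/4 ≈ -258.75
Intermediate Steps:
o = -47/8 (o = -(17 - 1*(-30))/8 = -(17 + 30)/8 = -⅛*47 = -47/8 ≈ -5.8750)
j = -23/8 (j = 3 - (-1)*(-47)/8 = 3 - 1*47/8 = 3 - 47/8 = -23/8 ≈ -2.8750)
((-3*(-6))*j)*5 = (-3*(-6)*(-23/8))*5 = (18*(-23/8))*5 = -207/4*5 = -1035/4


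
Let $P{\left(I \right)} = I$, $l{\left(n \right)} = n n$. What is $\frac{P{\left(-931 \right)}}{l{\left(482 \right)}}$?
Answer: $- \frac{931}{232324} \approx -0.0040073$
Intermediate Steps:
$l{\left(n \right)} = n^{2}$
$\frac{P{\left(-931 \right)}}{l{\left(482 \right)}} = - \frac{931}{482^{2}} = - \frac{931}{232324}$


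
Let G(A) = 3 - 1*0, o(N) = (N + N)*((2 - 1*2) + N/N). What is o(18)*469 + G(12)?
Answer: 16887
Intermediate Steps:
o(N) = 2*N (o(N) = (2*N)*((2 - 2) + 1) = (2*N)*(0 + 1) = (2*N)*1 = 2*N)
G(A) = 3 (G(A) = 3 + 0 = 3)
o(18)*469 + G(12) = (2*18)*469 + 3 = 36*469 + 3 = 16884 + 3 = 16887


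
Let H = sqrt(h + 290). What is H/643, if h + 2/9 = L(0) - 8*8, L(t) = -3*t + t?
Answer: 4*sqrt(127)/1929 ≈ 0.023368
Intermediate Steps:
L(t) = -2*t
h = -578/9 (h = -2/9 + (-2*0 - 8*8) = -2/9 + (0 - 64) = -2/9 - 64 = -578/9 ≈ -64.222)
H = 4*sqrt(127)/3 (H = sqrt(-578/9 + 290) = sqrt(2032/9) = 4*sqrt(127)/3 ≈ 15.026)
H/643 = (4*sqrt(127)/3)/643 = (4*sqrt(127)/3)*(1/643) = 4*sqrt(127)/1929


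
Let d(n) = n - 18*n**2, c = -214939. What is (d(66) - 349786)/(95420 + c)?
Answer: 428128/119519 ≈ 3.5821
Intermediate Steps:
(d(66) - 349786)/(95420 + c) = (66*(1 - 18*66) - 349786)/(95420 - 214939) = (66*(1 - 1188) - 349786)/(-119519) = (66*(-1187) - 349786)*(-1/119519) = (-78342 - 349786)*(-1/119519) = -428128*(-1/119519) = 428128/119519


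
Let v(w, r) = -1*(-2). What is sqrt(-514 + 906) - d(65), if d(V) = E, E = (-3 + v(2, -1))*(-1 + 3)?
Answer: 2 + 14*sqrt(2) ≈ 21.799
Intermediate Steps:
v(w, r) = 2
E = -2 (E = (-3 + 2)*(-1 + 3) = -1*2 = -2)
d(V) = -2
sqrt(-514 + 906) - d(65) = sqrt(-514 + 906) - 1*(-2) = sqrt(392) + 2 = 14*sqrt(2) + 2 = 2 + 14*sqrt(2)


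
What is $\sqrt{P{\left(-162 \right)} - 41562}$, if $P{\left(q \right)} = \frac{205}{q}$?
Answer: $\frac{i \sqrt{13466498}}{18} \approx 203.87 i$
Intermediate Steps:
$\sqrt{P{\left(-162 \right)} - 41562} = \sqrt{\frac{205}{-162} - 41562} = \sqrt{205 \left(- \frac{1}{162}\right) - 41562} = \sqrt{- \frac{205}{162} - 41562} = \sqrt{- \frac{6733249}{162}} = \frac{i \sqrt{13466498}}{18}$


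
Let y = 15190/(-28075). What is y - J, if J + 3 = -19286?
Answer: 108304697/5615 ≈ 19288.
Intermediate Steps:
J = -19289 (J = -3 - 19286 = -19289)
y = -3038/5615 (y = 15190*(-1/28075) = -3038/5615 ≈ -0.54105)
y - J = -3038/5615 - 1*(-19289) = -3038/5615 + 19289 = 108304697/5615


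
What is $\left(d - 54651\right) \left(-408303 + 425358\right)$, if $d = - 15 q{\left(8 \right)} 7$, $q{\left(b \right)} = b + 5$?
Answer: $-955352880$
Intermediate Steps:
$q{\left(b \right)} = 5 + b$
$d = -1365$ ($d = - 15 \left(5 + 8\right) 7 = \left(-15\right) 13 \cdot 7 = \left(-195\right) 7 = -1365$)
$\left(d - 54651\right) \left(-408303 + 425358\right) = \left(-1365 - 54651\right) \left(-408303 + 425358\right) = \left(-56016\right) 17055 = -955352880$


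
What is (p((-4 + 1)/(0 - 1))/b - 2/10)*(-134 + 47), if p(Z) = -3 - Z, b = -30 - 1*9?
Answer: 261/65 ≈ 4.0154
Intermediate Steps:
b = -39 (b = -30 - 9 = -39)
(p((-4 + 1)/(0 - 1))/b - 2/10)*(-134 + 47) = ((-3 - (-4 + 1)/(0 - 1))/(-39) - 2/10)*(-134 + 47) = ((-3 - (-3)/(-1))*(-1/39) - 2*⅒)*(-87) = ((-3 - (-3)*(-1))*(-1/39) - ⅕)*(-87) = ((-3 - 1*3)*(-1/39) - ⅕)*(-87) = ((-3 - 3)*(-1/39) - ⅕)*(-87) = (-6*(-1/39) - ⅕)*(-87) = (2/13 - ⅕)*(-87) = -3/65*(-87) = 261/65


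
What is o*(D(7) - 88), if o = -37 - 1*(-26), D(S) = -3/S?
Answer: 6809/7 ≈ 972.71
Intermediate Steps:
o = -11 (o = -37 + 26 = -11)
o*(D(7) - 88) = -11*(-3/7 - 88) = -11*(-619/7) = 6809/7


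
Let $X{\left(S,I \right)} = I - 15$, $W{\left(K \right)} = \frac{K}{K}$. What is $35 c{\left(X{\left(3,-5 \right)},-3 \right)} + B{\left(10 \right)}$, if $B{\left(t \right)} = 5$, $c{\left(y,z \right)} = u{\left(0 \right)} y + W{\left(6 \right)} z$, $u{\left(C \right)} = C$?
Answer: $-100$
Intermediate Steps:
$W{\left(K \right)} = 1$
$X{\left(S,I \right)} = -15 + I$ ($X{\left(S,I \right)} = I - 15 = -15 + I$)
$c{\left(y,z \right)} = z$ ($c{\left(y,z \right)} = 0 y + 1 z = 0 + z = z$)
$35 c{\left(X{\left(3,-5 \right)},-3 \right)} + B{\left(10 \right)} = 35 \left(-3\right) + 5 = -105 + 5 = -100$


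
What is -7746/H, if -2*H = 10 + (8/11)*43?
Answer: 85206/227 ≈ 375.36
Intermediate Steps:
H = -227/11 (H = -(10 + (8/11)*43)/2 = -(10 + 344/11)/2 = -½*454/11 = -227/11 ≈ -20.636)
-7746/H = -7746/(-227/11) = -7746*(-11/227) = 85206/227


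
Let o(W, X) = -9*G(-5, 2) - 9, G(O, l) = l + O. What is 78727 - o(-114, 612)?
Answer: 78709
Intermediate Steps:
G(O, l) = O + l
o(W, X) = 18 (o(W, X) = -9*(-5 + 2) - 9 = -9*(-3) - 9 = 27 - 9 = 18)
78727 - o(-114, 612) = 78727 - 1*18 = 78727 - 18 = 78709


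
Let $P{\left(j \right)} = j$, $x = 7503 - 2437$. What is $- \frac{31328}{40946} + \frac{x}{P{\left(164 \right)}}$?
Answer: $\frac{50573661}{1678786} \approx 30.125$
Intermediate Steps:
$x = 5066$ ($x = 7503 - 2437 = 5066$)
$- \frac{31328}{40946} + \frac{x}{P{\left(164 \right)}} = - \frac{31328}{40946} + \frac{5066}{164} = \left(-31328\right) \frac{1}{40946} + 5066 \cdot \frac{1}{164} = - \frac{15664}{20473} + \frac{2533}{82} = \frac{50573661}{1678786}$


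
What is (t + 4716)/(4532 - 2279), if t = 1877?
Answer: 6593/2253 ≈ 2.9263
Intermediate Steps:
(t + 4716)/(4532 - 2279) = (1877 + 4716)/(4532 - 2279) = 6593/2253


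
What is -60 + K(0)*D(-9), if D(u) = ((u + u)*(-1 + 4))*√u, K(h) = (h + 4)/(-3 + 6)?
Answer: -60 - 216*I ≈ -60.0 - 216.0*I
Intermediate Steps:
K(h) = 4/3 + h/3 (K(h) = (4 + h)/3 = (4 + h)*(⅓) = 4/3 + h/3)
D(u) = 6*u^(3/2) (D(u) = ((2*u)*3)*√u = (6*u)*√u = 6*u^(3/2))
-60 + K(0)*D(-9) = -60 + (4/3 + (⅓)*0)*(6*(-9)^(3/2)) = -60 + (4/3 + 0)*(6*(-27*I)) = -60 + 4*(-162*I)/3 = -60 - 216*I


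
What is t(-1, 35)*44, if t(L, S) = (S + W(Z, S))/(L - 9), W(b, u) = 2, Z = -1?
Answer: -814/5 ≈ -162.80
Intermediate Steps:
t(L, S) = (2 + S)/(-9 + L) (t(L, S) = (S + 2)/(L - 9) = (2 + S)/(-9 + L))
t(-1, 35)*44 = ((2 + 35)/(-9 - 1))*44 = (37/(-10))*44 = -⅒*37*44 = -37/10*44 = -814/5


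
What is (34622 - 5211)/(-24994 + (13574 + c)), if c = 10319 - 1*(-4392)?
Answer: 29411/3291 ≈ 8.9368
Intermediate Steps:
c = 14711 (c = 10319 + 4392 = 14711)
(34622 - 5211)/(-24994 + (13574 + c)) = (34622 - 5211)/(-24994 + (13574 + 14711)) = 29411/(-24994 + 28285) = 29411/3291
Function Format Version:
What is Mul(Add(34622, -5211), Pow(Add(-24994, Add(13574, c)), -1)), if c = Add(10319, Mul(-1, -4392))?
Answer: Rational(29411, 3291) ≈ 8.9368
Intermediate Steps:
c = 14711 (c = Add(10319, 4392) = 14711)
Mul(Add(34622, -5211), Pow(Add(-24994, Add(13574, c)), -1)) = Mul(Add(34622, -5211), Pow(Add(-24994, Add(13574, 14711)), -1)) = Mul(29411, Pow(Add(-24994, 28285), -1)) = Mul(29411, Pow(3291, -1)) = Mul(29411, Rational(1, 3291)) = Rational(29411, 3291)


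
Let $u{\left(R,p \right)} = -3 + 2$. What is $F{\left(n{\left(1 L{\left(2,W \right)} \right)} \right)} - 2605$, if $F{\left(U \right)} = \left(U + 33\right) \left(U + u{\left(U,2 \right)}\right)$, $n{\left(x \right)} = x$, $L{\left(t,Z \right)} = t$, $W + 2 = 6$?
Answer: $-2570$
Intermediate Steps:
$W = 4$ ($W = -2 + 6 = 4$)
$u{\left(R,p \right)} = -1$
$F{\left(U \right)} = \left(-1 + U\right) \left(33 + U\right)$ ($F{\left(U \right)} = \left(U + 33\right) \left(U - 1\right) = \left(33 + U\right) \left(-1 + U\right) = \left(-1 + U\right) \left(33 + U\right)$)
$F{\left(n{\left(1 L{\left(2,W \right)} \right)} \right)} - 2605 = \left(-33 + \left(1 \cdot 2\right)^{2} + 32 \cdot 1 \cdot 2\right) - 2605 = \left(-33 + 2^{2} + 32 \cdot 2\right) - 2605 = \left(-33 + 4 + 64\right) - 2605 = 35 - 2605 = -2570$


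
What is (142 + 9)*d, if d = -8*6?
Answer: -7248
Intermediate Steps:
d = -48
(142 + 9)*d = (142 + 9)*(-48) = 151*(-48) = -7248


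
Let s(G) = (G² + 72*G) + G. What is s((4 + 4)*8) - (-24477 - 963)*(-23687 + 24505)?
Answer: 20818688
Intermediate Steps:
s(G) = G² + 73*G
s((4 + 4)*8) - (-24477 - 963)*(-23687 + 24505) = ((4 + 4)*8)*(73 + (4 + 4)*8) - (-24477 - 963)*(-23687 + 24505) = (8*8)*(73 + 8*8) - (-25440)*818 = 64*(73 + 64) - 1*(-20809920) = 64*137 + 20809920 = 8768 + 20809920 = 20818688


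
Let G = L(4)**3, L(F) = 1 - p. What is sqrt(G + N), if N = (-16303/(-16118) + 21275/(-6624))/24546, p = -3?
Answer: sqrt(360633136550178937035)/2373794568 ≈ 8.0000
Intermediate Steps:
L(F) = 4 (L(F) = 1 - 1*(-3) = 1 + 3 = 4)
N = -5106943/56971069632 (N = (-16303*(-1/16118) + 21275*(-1/6624))*(1/24546) = (16303/16118 - 925/288)*(1/24546) = -5106943/2320992*1/24546 = -5106943/56971069632 ≈ -8.9641e-5)
G = 64 (G = 4**3 = 64)
sqrt(G + N) = sqrt(64 - 5106943/56971069632) = sqrt(3646143349505/56971069632) = sqrt(360633136550178937035)/2373794568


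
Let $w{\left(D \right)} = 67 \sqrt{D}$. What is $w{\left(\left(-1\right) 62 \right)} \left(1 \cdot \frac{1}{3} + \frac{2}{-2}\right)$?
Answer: $- \frac{134 i \sqrt{62}}{3} \approx - 351.71 i$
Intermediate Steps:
$w{\left(\left(-1\right) 62 \right)} \left(1 \cdot \frac{1}{3} + \frac{2}{-2}\right) = 67 \sqrt{\left(-1\right) 62} \left(1 \cdot \frac{1}{3} + \frac{2}{-2}\right) = 67 \sqrt{-62} \left(1 \cdot \frac{1}{3} + 2 \left(- \frac{1}{2}\right)\right) = 67 i \sqrt{62} \left(\frac{1}{3} - 1\right) = 67 i \sqrt{62} \left(- \frac{2}{3}\right) = - \frac{134 i \sqrt{62}}{3}$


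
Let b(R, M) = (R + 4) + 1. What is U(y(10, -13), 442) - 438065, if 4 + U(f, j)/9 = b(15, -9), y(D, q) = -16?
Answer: -437921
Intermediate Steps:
b(R, M) = 5 + R (b(R, M) = (4 + R) + 1 = 5 + R)
U(f, j) = 144 (U(f, j) = -36 + 9*(5 + 15) = -36 + 9*20 = -36 + 180 = 144)
U(y(10, -13), 442) - 438065 = 144 - 438065 = -437921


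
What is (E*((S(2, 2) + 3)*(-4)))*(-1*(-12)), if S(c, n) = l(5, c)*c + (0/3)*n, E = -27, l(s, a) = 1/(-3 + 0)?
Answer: 3024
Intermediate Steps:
l(s, a) = -⅓ (l(s, a) = 1/(-3) = -⅓)
S(c, n) = -c/3 (S(c, n) = -c/3 + (0/3)*n = -c/3 + (0*(⅓))*n = -c/3 + 0*n = -c/3 + 0 = -c/3)
(E*((S(2, 2) + 3)*(-4)))*(-1*(-12)) = (-27*(-⅓*2 + 3)*(-4))*(-1*(-12)) = -27*(-⅔ + 3)*(-4)*12 = -63*(-4)*12 = -27*(-28/3)*12 = 252*12 = 3024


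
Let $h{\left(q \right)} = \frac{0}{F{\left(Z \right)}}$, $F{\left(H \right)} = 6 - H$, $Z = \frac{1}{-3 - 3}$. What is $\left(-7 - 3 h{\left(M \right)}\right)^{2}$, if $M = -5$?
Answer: $49$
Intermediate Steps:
$Z = - \frac{1}{6}$ ($Z = \frac{1}{-6} = - \frac{1}{6} \approx -0.16667$)
$h{\left(q \right)} = 0$ ($h{\left(q \right)} = \frac{0}{6 - - \frac{1}{6}} = \frac{0}{6 + \frac{1}{6}} = \frac{0}{\frac{37}{6}} = 0 \cdot \frac{6}{37} = 0$)
$\left(-7 - 3 h{\left(M \right)}\right)^{2} = \left(-7 - 0\right)^{2} = \left(-7 + 0\right)^{2} = \left(-7\right)^{2} = 49$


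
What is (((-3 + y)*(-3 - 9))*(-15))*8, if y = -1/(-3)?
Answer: -3840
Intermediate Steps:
y = ⅓ (y = -1*(-⅓) = ⅓ ≈ 0.33333)
(((-3 + y)*(-3 - 9))*(-15))*8 = (((-3 + ⅓)*(-3 - 9))*(-15))*8 = (-8/3*(-12)*(-15))*8 = (32*(-15))*8 = -480*8 = -3840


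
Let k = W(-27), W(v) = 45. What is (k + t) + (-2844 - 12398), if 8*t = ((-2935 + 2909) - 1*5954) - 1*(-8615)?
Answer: -118941/8 ≈ -14868.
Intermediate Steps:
k = 45
t = 2635/8 (t = (((-2935 + 2909) - 1*5954) - 1*(-8615))/8 = ((-26 - 5954) + 8615)/8 = (-5980 + 8615)/8 = (⅛)*2635 = 2635/8 ≈ 329.38)
(k + t) + (-2844 - 12398) = (45 + 2635/8) + (-2844 - 12398) = 2995/8 - 15242 = -118941/8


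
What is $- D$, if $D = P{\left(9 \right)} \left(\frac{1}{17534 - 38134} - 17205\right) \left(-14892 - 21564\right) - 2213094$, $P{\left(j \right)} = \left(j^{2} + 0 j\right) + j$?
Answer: $- \frac{29070761336616}{515} \approx -5.6448 \cdot 10^{10}$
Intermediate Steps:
$P{\left(j \right)} = j + j^{2}$ ($P{\left(j \right)} = \left(j^{2} + 0\right) + j = j^{2} + j = j + j^{2}$)
$D = \frac{29070761336616}{515}$ ($D = 9 \left(1 + 9\right) \left(\frac{1}{17534 - 38134} - 17205\right) \left(-14892 - 21564\right) - 2213094 = 9 \cdot 10 \left(\frac{1}{-20600} - 17205\right) \left(-36456\right) - 2213094 = 90 \left(- \frac{1}{20600} - 17205\right) \left(-36456\right) - 2213094 = 90 \left(\left(- \frac{354423001}{20600}\right) \left(-36456\right)\right) - 2213094 = 90 \cdot \frac{1615105615557}{2575} - 2213094 = \frac{29071901080026}{515} - 2213094 = \frac{29070761336616}{515} \approx 5.6448 \cdot 10^{10}$)
$- D = \left(-1\right) \frac{29070761336616}{515} = - \frac{29070761336616}{515}$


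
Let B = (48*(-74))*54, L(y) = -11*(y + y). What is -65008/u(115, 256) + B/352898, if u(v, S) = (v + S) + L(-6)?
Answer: -11518836304/88753847 ≈ -129.78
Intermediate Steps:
L(y) = -22*y
u(v, S) = 132 + S + v (u(v, S) = (v + S) - 22*(-6) = (S + v) + 132 = 132 + S + v)
B = -191808 (B = -3552*54 = -191808)
-65008/u(115, 256) + B/352898 = -65008/(132 + 256 + 115) - 191808/352898 = -65008/503 - 191808*1/352898 = -65008*1/503 - 95904/176449 = -65008/503 - 95904/176449 = -11518836304/88753847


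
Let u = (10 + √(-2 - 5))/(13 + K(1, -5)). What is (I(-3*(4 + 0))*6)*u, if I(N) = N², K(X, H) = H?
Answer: 1080 + 108*I*√7 ≈ 1080.0 + 285.74*I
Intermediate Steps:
u = 5/4 + I*√7/8 (u = (10 + √(-2 - 5))/(13 - 5) = (10 + √(-7))/8 = (10 + I*√7)*(⅛) = 5/4 + I*√7/8 ≈ 1.25 + 0.33072*I)
(I(-3*(4 + 0))*6)*u = ((-3*(4 + 0))²*6)*(5/4 + I*√7/8) = ((-3*4)²*6)*(5/4 + I*√7/8) = ((-12)²*6)*(5/4 + I*√7/8) = (144*6)*(5/4 + I*√7/8) = 864*(5/4 + I*√7/8) = 1080 + 108*I*√7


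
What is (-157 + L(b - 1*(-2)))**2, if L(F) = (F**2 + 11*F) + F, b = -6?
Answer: 35721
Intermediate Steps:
L(F) = F**2 + 12*F
(-157 + L(b - 1*(-2)))**2 = (-157 + (-6 - 1*(-2))*(12 + (-6 - 1*(-2))))**2 = (-157 + (-6 + 2)*(12 + (-6 + 2)))**2 = (-157 - 4*(12 - 4))**2 = (-157 - 4*8)**2 = (-157 - 32)**2 = (-189)**2 = 35721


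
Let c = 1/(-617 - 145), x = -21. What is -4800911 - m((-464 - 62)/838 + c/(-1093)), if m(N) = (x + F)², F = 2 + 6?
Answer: -4801080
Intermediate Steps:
F = 8
c = -1/762 (c = 1/(-762) = -1/762 ≈ -0.0013123)
m(N) = 169 (m(N) = (-21 + 8)² = (-13)² = 169)
-4800911 - m((-464 - 62)/838 + c/(-1093)) = -4800911 - 1*169 = -4800911 - 169 = -4801080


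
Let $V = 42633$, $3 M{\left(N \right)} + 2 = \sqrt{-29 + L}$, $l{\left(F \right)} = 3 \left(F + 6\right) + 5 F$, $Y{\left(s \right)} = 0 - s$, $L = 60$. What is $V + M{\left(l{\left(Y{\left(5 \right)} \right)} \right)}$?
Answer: $\frac{127897}{3} + \frac{\sqrt{31}}{3} \approx 42634.0$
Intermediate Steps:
$Y{\left(s \right)} = - s$
$l{\left(F \right)} = 18 + 8 F$ ($l{\left(F \right)} = 3 \left(6 + F\right) + 5 F = \left(18 + 3 F\right) + 5 F = 18 + 8 F$)
$M{\left(N \right)} = - \frac{2}{3} + \frac{\sqrt{31}}{3}$ ($M{\left(N \right)} = - \frac{2}{3} + \frac{\sqrt{-29 + 60}}{3} = - \frac{2}{3} + \frac{\sqrt{31}}{3}$)
$V + M{\left(l{\left(Y{\left(5 \right)} \right)} \right)} = 42633 - \left(\frac{2}{3} - \frac{\sqrt{31}}{3}\right) = \frac{127897}{3} + \frac{\sqrt{31}}{3}$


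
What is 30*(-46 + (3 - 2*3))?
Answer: -1470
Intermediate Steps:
30*(-46 + (3 - 2*3)) = 30*(-46 + (3 - 6)) = 30*(-46 - 3) = 30*(-49) = -1470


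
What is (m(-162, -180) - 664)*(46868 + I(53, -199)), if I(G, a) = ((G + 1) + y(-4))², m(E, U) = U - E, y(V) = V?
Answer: -33668976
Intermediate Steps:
I(G, a) = (-3 + G)² (I(G, a) = ((G + 1) - 4)² = ((1 + G) - 4)² = (-3 + G)²)
(m(-162, -180) - 664)*(46868 + I(53, -199)) = ((-180 - 1*(-162)) - 664)*(46868 + (-3 + 53)²) = ((-180 + 162) - 664)*(46868 + 50²) = (-18 - 664)*(46868 + 2500) = -682*49368 = -33668976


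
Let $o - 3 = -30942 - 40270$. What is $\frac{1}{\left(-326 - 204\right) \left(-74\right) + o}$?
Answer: $- \frac{1}{31989} \approx -3.1261 \cdot 10^{-5}$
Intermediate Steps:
$o = -71209$ ($o = 3 - 71212 = -71209$)
$\frac{1}{\left(-326 - 204\right) \left(-74\right) + o} = \frac{1}{\left(-326 - 204\right) \left(-74\right) - 71209} = \frac{1}{\left(-530\right) \left(-74\right) - 71209} = \frac{1}{39220 - 71209} = \frac{1}{-31989} = - \frac{1}{31989}$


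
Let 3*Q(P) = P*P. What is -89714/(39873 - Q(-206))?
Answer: -269142/77183 ≈ -3.4871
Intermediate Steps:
Q(P) = P²/3 (Q(P) = (P*P)/3 = P²/3)
-89714/(39873 - Q(-206)) = -89714/(39873 - (-206)²/3) = -89714/(39873 - 42436/3) = -89714/77183/3 = -89714*3/77183 = -269142/77183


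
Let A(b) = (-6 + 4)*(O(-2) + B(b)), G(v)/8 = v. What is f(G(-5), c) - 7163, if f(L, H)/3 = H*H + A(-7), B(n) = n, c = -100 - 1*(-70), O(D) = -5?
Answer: -4391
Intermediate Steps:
G(v) = 8*v
c = -30 (c = -100 + 70 = -30)
A(b) = 10 - 2*b (A(b) = (-6 + 4)*(-5 + b) = -2*(-5 + b) = 10 - 2*b)
f(L, H) = 72 + 3*H² (f(L, H) = 3*(H*H + (10 - 2*(-7))) = 3*(H² + (10 + 14)) = 3*(H² + 24) = 3*(24 + H²) = 72 + 3*H²)
f(G(-5), c) - 7163 = (72 + 3*(-30)²) - 7163 = (72 + 3*900) - 7163 = (72 + 2700) - 7163 = 2772 - 7163 = -4391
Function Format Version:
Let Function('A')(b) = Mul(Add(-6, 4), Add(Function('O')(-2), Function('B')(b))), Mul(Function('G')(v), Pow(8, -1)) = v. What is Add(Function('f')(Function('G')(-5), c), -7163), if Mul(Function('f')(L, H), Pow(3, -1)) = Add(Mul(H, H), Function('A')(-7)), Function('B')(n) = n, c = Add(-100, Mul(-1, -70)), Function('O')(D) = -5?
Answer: -4391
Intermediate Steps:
Function('G')(v) = Mul(8, v)
c = -30 (c = Add(-100, 70) = -30)
Function('A')(b) = Add(10, Mul(-2, b)) (Function('A')(b) = Mul(Add(-6, 4), Add(-5, b)) = Mul(-2, Add(-5, b)) = Add(10, Mul(-2, b)))
Function('f')(L, H) = Add(72, Mul(3, Pow(H, 2))) (Function('f')(L, H) = Mul(3, Add(Mul(H, H), Add(10, Mul(-2, -7)))) = Mul(3, Add(Pow(H, 2), Add(10, 14))) = Mul(3, Add(Pow(H, 2), 24)) = Mul(3, Add(24, Pow(H, 2))) = Add(72, Mul(3, Pow(H, 2))))
Add(Function('f')(Function('G')(-5), c), -7163) = Add(Add(72, Mul(3, Pow(-30, 2))), -7163) = Add(Add(72, Mul(3, 900)), -7163) = Add(Add(72, 2700), -7163) = Add(2772, -7163) = -4391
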